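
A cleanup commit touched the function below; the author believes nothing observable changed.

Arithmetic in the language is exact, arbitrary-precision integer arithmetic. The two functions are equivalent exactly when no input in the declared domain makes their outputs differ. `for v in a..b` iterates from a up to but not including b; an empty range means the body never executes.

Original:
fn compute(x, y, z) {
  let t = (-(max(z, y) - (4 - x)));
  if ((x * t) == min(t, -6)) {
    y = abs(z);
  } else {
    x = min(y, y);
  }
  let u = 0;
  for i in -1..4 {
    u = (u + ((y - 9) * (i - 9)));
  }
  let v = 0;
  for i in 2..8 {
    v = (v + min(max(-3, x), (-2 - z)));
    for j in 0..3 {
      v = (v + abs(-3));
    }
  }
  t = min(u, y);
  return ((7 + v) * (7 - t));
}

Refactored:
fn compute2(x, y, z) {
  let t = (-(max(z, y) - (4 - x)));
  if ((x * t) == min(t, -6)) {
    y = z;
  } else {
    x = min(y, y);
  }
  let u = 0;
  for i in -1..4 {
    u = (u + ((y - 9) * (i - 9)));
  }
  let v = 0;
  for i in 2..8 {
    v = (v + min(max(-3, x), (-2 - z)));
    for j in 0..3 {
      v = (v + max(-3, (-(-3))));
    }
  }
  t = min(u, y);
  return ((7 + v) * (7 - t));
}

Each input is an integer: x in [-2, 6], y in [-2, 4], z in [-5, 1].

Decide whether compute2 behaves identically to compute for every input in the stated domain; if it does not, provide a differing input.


Try x=-2, y=3, z=-5.
compute: t=3, then ((x * t) == min(t, -6)) is true, then y=5, then u=0, then (i=-1), then u=40, then (i=0), then u=76, then (i=1), then u=108, then (i=2), then u=136, then (i=3), then u=160, then v=0, then (i=2), then v=-2, then (j=0), then v=1, then (j=1), then v=4, then (j=2), then v=7, then (i=3), then v=5, then (j=0), then v=8, then (j=1), then v=11, then (j=2), then v=14, then (i=4), then v=12, then (j=0), then v=15, then (j=1), then v=18, then (j=2), then v=21, then (i=5), then v=19, then (j=0), then v=22, then (j=1), then v=25, then (j=2), then v=28, then (i=6), then v=26, then (j=0), then v=29, then (j=1), then v=32, then (j=2), then v=35, then (i=7), then v=33, then (j=0), then v=36, then (j=1), then v=39, then (j=2), then v=42, then t=5, then returns 98
compute2: t=3, then ((x * t) == min(t, -6)) is true, then y=-5, then u=0, then (i=-1), then u=140, then (i=0), then u=266, then (i=1), then u=378, then (i=2), then u=476, then (i=3), then u=560, then v=0, then (i=2), then v=-2, then (j=0), then v=1, then (j=1), then v=4, then (j=2), then v=7, then (i=3), then v=5, then (j=0), then v=8, then (j=1), then v=11, then (j=2), then v=14, then (i=4), then v=12, then (j=0), then v=15, then (j=1), then v=18, then (j=2), then v=21, then (i=5), then v=19, then (j=0), then v=22, then (j=1), then v=25, then (j=2), then v=28, then (i=6), then v=26, then (j=0), then v=29, then (j=1), then v=32, then (j=2), then v=35, then (i=7), then v=33, then (j=0), then v=36, then (j=1), then v=39, then (j=2), then v=42, then t=-5, then returns 588
98 against 588: the behavior changed.
verdict: not equivalent; witness: x=-2, y=3, z=-5


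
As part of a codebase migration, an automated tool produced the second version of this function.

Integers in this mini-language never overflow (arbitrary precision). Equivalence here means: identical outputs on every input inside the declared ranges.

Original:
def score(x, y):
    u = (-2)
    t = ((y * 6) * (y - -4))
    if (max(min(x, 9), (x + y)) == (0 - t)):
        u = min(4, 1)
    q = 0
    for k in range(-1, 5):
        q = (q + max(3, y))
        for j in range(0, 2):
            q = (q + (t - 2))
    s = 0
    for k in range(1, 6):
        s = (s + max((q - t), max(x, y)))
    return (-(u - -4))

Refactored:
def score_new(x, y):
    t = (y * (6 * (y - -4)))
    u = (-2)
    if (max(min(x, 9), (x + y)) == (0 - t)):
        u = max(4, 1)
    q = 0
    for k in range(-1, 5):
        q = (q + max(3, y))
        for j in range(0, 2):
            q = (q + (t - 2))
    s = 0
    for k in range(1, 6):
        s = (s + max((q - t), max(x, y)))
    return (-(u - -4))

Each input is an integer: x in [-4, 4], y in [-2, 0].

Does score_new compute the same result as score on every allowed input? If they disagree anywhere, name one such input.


Input x=0, y=0: -5 from score versus -8 from score_new.
verdict: not equivalent; witness: x=0, y=0


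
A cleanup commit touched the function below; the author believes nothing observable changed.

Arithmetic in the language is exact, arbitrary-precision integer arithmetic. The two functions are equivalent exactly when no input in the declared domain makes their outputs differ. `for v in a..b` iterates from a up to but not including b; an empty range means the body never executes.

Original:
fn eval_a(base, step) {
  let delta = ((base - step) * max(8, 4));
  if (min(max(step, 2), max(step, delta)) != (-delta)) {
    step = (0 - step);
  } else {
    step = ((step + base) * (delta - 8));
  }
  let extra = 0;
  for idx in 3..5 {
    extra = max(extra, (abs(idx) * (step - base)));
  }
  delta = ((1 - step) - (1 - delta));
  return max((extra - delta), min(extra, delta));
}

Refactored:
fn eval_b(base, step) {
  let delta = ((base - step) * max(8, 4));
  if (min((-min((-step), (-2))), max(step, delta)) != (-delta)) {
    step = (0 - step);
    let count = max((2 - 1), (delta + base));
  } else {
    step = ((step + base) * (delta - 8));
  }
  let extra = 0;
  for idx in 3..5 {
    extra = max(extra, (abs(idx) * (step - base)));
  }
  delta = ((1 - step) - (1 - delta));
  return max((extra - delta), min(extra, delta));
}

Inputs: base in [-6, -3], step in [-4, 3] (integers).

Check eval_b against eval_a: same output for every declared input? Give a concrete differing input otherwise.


Although local variable names differ; and statement counts differ; and min/max/abs usage differs; and arithmetic usage differs; and constant usage differs, 32/32 inputs agree.
verdict: equivalent


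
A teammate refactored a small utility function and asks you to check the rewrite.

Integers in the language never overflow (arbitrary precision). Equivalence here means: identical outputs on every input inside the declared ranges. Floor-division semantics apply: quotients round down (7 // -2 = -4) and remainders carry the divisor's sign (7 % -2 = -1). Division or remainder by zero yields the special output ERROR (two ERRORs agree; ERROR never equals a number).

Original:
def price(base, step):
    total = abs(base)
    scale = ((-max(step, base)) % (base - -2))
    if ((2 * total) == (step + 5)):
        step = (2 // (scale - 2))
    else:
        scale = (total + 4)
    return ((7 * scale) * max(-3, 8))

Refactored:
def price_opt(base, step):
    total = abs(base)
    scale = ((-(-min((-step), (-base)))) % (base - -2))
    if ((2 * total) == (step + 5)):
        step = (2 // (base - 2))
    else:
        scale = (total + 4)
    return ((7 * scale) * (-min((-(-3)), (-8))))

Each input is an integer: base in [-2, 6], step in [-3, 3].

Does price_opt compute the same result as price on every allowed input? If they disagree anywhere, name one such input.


base=1, step=-3 yields ERROR from price but 112 from price_opt.
verdict: not equivalent; witness: base=1, step=-3


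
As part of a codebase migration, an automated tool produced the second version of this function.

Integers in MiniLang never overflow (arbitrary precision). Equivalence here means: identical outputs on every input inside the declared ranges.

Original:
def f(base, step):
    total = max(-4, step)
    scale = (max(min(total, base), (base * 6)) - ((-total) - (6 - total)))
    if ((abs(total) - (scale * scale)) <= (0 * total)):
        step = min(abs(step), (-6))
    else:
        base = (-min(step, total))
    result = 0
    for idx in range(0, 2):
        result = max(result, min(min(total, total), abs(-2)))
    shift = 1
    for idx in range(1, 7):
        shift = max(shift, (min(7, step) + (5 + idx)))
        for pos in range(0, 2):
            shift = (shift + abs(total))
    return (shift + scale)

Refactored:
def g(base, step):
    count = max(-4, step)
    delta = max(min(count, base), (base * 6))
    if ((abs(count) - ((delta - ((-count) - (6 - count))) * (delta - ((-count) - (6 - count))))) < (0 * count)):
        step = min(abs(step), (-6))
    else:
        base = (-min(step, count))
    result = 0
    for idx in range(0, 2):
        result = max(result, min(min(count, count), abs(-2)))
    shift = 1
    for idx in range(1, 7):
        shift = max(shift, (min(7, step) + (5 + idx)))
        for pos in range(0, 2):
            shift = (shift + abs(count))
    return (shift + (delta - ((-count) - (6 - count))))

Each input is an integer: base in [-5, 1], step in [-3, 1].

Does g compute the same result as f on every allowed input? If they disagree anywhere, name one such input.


At base=-5, step=-1: f gives 14, g gives 18.
verdict: not equivalent; witness: base=-5, step=-1


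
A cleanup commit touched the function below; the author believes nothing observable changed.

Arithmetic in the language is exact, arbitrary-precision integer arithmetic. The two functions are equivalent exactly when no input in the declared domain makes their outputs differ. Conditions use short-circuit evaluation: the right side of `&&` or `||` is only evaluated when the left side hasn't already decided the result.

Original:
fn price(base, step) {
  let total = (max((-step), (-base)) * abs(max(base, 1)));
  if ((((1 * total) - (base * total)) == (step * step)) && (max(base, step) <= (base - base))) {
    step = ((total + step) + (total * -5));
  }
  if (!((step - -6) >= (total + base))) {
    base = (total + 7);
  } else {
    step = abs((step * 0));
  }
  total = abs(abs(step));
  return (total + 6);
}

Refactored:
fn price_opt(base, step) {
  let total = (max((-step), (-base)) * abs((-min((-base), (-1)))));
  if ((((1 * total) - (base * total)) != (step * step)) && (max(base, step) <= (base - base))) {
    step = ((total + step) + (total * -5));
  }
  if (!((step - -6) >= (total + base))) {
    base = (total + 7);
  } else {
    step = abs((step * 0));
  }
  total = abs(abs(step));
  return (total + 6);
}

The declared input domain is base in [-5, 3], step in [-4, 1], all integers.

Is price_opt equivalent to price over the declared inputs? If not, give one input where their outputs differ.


Run the pair on base=-5, step=-4.
price: total=5, then ((((1 * total) - (base * total)) == (step * step)) && (max(base, step) <= (base - base))) is false, then (!((step - -6) >= (total + base))) is false, then step=0, then total=0, then returns 6
price_opt: total=5, then ((((1 * total) - (base * total)) != (step * step)) && (max(base, step) <= (base - base))) is true, then step=-24, then (!((step - -6) >= (total + base))) is true, then base=12, then total=24, then returns 30
6 and 30 differ, so these are not the same function on this domain.
verdict: not equivalent; witness: base=-5, step=-4


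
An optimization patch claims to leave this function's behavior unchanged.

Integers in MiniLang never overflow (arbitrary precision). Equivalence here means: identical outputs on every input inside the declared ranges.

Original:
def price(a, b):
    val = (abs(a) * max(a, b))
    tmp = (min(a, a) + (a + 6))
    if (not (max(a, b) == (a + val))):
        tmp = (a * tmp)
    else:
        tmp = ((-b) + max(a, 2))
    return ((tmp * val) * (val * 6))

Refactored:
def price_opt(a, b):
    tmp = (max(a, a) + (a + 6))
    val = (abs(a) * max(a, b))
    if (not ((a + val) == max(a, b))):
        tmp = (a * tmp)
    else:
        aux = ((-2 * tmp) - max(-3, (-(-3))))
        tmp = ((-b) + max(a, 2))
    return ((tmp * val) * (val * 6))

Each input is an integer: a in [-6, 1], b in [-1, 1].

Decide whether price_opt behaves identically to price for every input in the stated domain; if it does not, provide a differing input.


Although `min(a, a)` became `max(a, a)`, no input in the stated domain can expose it.
One worked example (a=-6, b=0) — price: val becomes 0; next tmp becomes -6; next (not (max(a, b) == (a + val))) evaluates to true; next tmp becomes 36; next final value 0; price_opt: tmp becomes -6; next val becomes 0; next (not ((a + val) == max(a, b))) evaluates to true; next tmp becomes 36; next final value 0; agreement on 0.
Checked all 24 inputs in the declared domain: the outputs agree on every one.
verdict: equivalent


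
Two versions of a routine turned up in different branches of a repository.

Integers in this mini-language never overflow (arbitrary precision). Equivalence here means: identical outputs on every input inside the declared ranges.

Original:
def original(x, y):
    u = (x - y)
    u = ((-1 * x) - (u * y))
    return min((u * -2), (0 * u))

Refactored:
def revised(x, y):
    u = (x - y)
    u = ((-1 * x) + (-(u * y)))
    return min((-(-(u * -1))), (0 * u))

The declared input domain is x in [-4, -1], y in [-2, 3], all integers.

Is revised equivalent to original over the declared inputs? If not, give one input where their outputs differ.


Consider the input x=-4, y=-1.
original: u=-3, then u=1, then returns -2
revised: u=-3, then u=1, then returns -1
-2 against -1: the behavior changed.
verdict: not equivalent; witness: x=-4, y=-1


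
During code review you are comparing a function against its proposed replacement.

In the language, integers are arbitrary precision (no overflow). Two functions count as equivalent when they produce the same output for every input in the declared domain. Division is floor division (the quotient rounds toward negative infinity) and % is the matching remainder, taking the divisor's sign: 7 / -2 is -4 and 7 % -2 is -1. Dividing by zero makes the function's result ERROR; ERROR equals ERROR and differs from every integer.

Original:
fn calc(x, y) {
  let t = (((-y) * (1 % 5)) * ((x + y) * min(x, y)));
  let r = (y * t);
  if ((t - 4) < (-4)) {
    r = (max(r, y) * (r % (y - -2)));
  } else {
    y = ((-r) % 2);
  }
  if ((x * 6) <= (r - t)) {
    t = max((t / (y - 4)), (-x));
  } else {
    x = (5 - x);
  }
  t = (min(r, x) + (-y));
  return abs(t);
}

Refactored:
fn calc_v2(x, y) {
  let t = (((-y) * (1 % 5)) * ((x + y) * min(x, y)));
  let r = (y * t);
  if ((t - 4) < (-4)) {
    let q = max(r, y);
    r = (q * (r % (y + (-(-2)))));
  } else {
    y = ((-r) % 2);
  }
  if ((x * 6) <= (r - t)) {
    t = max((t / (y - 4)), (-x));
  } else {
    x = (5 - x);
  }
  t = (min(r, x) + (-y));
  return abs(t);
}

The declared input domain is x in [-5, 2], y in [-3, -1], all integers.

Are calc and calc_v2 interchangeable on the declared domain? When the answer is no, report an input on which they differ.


This is a faithful refactor — arithmetic usage differs; statement counts differ; local variable names differ, but the computed results match everywhere.
Tracing x=1, y=-3: calc: t becomes 18; next r becomes -54; next ((t - 4) < (-4)) evaluates to false; next y becomes 0; next ((x * 6) <= (r - t)) evaluates to false; next x becomes 4; next t becomes -54; next final value 54 | calc_v2: t becomes 18; next r becomes -54; next ((t - 4) < (-4)) evaluates to false; next y becomes 0; next ((x * 6) <= (r - t)) evaluates to false; next x becomes 4; next t becomes -54; next final value 54 — matching result 54.
Every one of the 24 inputs gives matching results.
verdict: equivalent


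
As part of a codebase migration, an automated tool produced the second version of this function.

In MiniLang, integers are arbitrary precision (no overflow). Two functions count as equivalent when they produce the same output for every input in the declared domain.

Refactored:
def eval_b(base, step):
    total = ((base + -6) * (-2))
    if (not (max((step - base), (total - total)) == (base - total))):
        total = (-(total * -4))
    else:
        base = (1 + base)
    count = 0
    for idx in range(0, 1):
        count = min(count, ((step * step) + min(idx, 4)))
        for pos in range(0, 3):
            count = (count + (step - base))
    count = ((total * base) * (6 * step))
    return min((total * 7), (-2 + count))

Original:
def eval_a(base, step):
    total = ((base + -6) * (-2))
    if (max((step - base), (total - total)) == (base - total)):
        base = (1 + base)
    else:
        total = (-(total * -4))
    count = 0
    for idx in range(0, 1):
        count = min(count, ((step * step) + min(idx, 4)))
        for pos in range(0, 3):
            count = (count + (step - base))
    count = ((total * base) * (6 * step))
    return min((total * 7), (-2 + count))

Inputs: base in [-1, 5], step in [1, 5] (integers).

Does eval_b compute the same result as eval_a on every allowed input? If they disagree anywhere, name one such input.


The two are interchangeable: boolean connective usage differs, and every declared input agrees.
Tracing base=3, step=5: eval_a: total = 6; (max((step - base), (total - total)) == (base - total)) -> false; total = 24; count = 0; [idx=0]; count = 0; [pos=0]; count = 2; [pos=1]; count = 4; [pos=2]; count = 6; count = 2160; return 168 | eval_b: total = 6; (not (max((step - base), (total - total)) == (base - total))) -> true; total = 24; count = 0; [idx=0]; count = 0; [pos=0]; count = 2; [pos=1]; count = 4; [pos=2]; count = 6; count = 2160; return 168 — matching result 168.
Every one of the 35 inputs gives matching results.
verdict: equivalent


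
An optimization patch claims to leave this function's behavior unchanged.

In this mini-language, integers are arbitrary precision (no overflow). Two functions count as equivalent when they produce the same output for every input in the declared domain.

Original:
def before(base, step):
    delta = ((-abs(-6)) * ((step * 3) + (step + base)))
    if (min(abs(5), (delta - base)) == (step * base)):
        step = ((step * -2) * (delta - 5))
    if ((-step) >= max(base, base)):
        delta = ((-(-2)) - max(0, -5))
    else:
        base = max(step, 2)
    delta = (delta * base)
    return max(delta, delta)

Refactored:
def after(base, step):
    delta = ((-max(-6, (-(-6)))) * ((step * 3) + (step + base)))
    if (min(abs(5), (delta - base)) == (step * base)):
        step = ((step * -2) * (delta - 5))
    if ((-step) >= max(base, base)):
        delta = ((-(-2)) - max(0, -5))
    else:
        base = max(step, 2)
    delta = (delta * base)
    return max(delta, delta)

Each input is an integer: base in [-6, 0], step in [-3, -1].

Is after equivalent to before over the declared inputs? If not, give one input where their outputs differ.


Changes here: min/max/abs usage differs, plus constant usage differs; the full 21-point sweep finds no disagreement.
verdict: equivalent


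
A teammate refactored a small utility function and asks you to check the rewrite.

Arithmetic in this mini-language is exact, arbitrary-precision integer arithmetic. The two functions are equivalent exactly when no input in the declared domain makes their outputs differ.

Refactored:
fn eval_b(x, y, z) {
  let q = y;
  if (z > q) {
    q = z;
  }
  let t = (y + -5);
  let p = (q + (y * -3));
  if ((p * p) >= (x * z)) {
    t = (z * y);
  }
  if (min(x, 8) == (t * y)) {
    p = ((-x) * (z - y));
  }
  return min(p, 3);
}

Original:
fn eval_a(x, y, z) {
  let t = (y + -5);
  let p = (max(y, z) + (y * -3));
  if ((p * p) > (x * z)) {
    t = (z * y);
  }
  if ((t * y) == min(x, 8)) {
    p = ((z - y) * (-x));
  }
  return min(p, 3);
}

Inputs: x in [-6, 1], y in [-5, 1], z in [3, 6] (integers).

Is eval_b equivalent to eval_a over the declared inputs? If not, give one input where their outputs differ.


Equivalent. The one real change (`((p * p) > (x * z))` became `((p * p) >= (x * z))`) has no effect anywhere in the declared ranges.
Across all 224 domain points the two functions coincide.
As a probe, take x=-6, y=-2, z=3: eval_a runs t := -7 | p := 9 | ((p * p) > (x * z)): true | t := -6 | ((t * y) == min(x, 8)): false | result 3; eval_b runs q := -2 | (z > q): true | q := 3 | t := -7 | p := 9 | ((p * p) >= (x * z)): true | t := -6 | (min(x, 8) == (t * y)): false | result 3; both end at 3.
verdict: equivalent


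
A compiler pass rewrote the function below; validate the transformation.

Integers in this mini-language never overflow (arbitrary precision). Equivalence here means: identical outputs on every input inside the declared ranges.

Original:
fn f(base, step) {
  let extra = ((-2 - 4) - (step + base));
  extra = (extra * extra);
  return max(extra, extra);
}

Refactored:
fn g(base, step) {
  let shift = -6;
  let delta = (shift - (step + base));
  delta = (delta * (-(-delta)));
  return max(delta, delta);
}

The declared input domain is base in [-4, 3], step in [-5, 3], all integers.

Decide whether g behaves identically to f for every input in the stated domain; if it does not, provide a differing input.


Side by side, the visible changes include: arithmetic usage differs; also statement counts differ; also constant usage differs; also local variable names differ.
Tracing base=3, step=-4: f: extra = -5; extra = 25; return 25 | g: shift = -6; delta = -5; delta = 25; return 25 — matching result 25.
Checked all 72 inputs in the declared domain: the outputs agree on every one.
verdict: equivalent


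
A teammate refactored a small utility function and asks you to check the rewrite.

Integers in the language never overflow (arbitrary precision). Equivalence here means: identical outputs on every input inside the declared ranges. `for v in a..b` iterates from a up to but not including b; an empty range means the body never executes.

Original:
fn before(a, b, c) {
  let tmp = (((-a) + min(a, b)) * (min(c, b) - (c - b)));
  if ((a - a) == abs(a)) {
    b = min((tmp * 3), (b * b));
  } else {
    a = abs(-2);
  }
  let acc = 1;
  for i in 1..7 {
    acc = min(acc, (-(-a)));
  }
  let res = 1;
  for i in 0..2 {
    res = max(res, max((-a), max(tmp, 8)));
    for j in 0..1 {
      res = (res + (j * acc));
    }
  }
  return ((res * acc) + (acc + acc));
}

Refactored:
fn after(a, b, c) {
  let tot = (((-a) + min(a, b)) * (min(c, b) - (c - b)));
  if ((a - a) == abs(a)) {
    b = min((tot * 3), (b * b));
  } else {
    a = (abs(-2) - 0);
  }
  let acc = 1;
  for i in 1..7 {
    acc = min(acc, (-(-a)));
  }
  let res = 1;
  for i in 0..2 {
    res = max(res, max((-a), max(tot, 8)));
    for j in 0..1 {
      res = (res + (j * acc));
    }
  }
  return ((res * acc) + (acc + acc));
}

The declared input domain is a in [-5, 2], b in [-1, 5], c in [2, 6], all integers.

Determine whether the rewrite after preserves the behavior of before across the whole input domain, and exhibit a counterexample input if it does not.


Differences: arithmetic usage differs, constant usage differs, local variable names differ — yet all 280 inputs agree.
verdict: equivalent


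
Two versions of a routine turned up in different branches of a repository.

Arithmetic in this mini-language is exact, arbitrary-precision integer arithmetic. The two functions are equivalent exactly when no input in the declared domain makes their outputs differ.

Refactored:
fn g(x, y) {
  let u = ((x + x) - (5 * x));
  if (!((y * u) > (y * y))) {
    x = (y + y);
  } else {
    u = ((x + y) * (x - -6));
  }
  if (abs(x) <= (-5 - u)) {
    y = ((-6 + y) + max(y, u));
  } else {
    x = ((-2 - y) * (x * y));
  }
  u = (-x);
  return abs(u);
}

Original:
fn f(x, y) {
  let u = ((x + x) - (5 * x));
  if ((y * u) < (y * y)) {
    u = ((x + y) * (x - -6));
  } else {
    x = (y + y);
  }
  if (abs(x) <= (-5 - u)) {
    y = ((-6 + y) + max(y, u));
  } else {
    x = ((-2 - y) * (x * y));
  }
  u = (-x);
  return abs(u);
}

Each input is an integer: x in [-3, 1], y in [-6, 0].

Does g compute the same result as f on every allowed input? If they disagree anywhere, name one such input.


Run the pair on x=-3, y=-6.
f: u becomes 9; next ((y * u) < (y * y)) evaluates to true; next u becomes -27; next (abs(x) <= (-5 - u)) evaluates to true; next y becomes -18; next u becomes 3; next final value 3
g: u becomes 9; next (!((y * u) > (y * y))) evaluates to true; next x becomes -12; next (abs(x) <= (-5 - u)) evaluates to false; next x becomes 288; next u becomes -288; next final value 288
3 != 288, so the rewrite changes behavior.
verdict: not equivalent; witness: x=-3, y=-6


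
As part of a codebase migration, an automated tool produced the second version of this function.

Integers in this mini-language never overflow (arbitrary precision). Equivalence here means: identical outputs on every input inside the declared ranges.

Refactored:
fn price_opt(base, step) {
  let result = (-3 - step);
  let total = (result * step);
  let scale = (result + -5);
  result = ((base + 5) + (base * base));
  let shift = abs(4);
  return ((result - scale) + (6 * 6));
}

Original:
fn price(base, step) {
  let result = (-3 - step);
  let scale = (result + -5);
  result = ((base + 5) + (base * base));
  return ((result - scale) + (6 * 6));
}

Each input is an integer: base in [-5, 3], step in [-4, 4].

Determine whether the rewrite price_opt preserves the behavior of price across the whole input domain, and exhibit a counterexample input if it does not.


Beyond behavior-preserving changes, the revision adds an assignment to `shift` whose value nothing reads; all 81 inputs agree.
verdict: equivalent


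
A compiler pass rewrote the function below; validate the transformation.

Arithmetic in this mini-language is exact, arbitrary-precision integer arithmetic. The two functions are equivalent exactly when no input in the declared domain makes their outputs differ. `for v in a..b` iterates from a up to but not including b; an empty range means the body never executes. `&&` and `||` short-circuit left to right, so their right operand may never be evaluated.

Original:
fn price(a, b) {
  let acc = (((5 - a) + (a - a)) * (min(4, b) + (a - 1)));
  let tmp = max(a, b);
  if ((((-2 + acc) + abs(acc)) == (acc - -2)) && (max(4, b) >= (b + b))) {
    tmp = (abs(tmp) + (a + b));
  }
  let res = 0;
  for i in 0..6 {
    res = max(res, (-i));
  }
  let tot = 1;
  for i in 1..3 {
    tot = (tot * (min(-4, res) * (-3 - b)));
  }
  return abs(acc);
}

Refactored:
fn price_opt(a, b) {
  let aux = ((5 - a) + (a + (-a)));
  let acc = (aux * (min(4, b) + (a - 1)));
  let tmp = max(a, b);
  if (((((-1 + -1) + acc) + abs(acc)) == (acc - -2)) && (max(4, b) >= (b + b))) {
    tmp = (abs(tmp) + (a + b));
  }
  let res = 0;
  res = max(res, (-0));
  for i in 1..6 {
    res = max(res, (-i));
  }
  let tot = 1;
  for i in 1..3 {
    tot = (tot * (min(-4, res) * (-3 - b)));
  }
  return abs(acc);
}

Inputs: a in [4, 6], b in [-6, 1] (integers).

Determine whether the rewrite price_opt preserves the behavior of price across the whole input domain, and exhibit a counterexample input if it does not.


Behavior is preserved: although statement counts differ; and local variable names differ; and constant usage differs; and arithmetic usage differs; and min/max/abs usage differs; and loop structure differs, the outputs never diverge.
One worked example (a=6, b=-4) — price: acc=-1, then tmp=6, then ((((-2 + acc) + abs(acc)) == (acc - -2)) && (max(4, b) >= (b + b))) is false, then res=0, then (i=0), then res=0, then (i=1), then res=0, then (i=2), then res=0, then (i=3), then res=0, then (i=4), then res=0, then (i=5), then res=0, then tot=1, then (i=1), then tot=-4, then (i=2), then tot=16, then returns 1; price_opt: aux=-1, then acc=-1, then tmp=6, then (((((-1 + -1) + acc) + abs(acc)) == (acc - -2)) && (max(4, b) >= (b + b))) is false, then res=0, then res=0, then (i=1), then res=0, then (i=2), then res=0, then (i=3), then res=0, then (i=4), then res=0, then (i=5), then res=0, then tot=1, then (i=1), then tot=-4, then (i=2), then tot=16, then returns 1; agreement on 1.
Sweeping the whole domain (24 inputs) finds no disagreement.
verdict: equivalent


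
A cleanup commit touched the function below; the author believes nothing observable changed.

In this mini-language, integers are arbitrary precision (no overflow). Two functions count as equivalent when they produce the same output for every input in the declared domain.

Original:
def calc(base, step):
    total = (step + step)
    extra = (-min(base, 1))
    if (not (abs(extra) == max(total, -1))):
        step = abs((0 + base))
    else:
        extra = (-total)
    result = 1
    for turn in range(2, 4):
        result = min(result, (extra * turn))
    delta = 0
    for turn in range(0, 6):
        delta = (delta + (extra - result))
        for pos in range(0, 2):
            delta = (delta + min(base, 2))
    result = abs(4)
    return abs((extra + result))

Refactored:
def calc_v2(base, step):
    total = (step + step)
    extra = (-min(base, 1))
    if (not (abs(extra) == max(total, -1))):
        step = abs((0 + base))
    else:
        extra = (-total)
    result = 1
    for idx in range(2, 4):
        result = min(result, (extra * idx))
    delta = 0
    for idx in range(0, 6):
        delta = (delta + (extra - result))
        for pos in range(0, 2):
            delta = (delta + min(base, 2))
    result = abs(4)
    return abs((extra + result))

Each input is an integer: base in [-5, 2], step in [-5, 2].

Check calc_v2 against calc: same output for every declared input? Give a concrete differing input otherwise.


Behavior is preserved: although local variable names differ, the outputs never diverge.
One worked example (base=1, step=2) — calc: total := 4 | extra := -1 | (not (abs(extra) == max(total, -1))): true | step := 1 | result := 1 | iter turn=2: | result := -2 | iter turn=3: | result := -3 | delta := 0 | iter turn=0: | delta := 2 | iter pos=0: | delta := 3 | iter pos=1: | delta := 4 | iter turn=1: | delta := 6 | iter pos=0: | delta := 7 | iter pos=1: | delta := 8 | iter turn=2: | delta := 10 | iter pos=0: | delta := 11 | iter pos=1: | delta := 12 | iter turn=3: | delta := 14 | iter pos=0: | delta := 15 | iter pos=1: | delta := 16 | iter turn=4: | delta := 18 | iter pos=0: | delta := 19 | iter pos=1: | delta := 20 | iter turn=5: | delta := 22 | iter pos=0: | delta := 23 | iter pos=1: | delta := 24 | result := 4 | result 3; calc_v2: total := 4 | extra := -1 | (not (abs(extra) == max(total, -1))): true | step := 1 | result := 1 | iter idx=2: | result := -2 | iter idx=3: | result := -3 | delta := 0 | iter idx=0: | delta := 2 | iter pos=0: | delta := 3 | iter pos=1: | delta := 4 | iter idx=1: | delta := 6 | iter pos=0: | delta := 7 | iter pos=1: | delta := 8 | iter idx=2: | delta := 10 | iter pos=0: | delta := 11 | iter pos=1: | delta := 12 | iter idx=3: | delta := 14 | iter pos=0: | delta := 15 | iter pos=1: | delta := 16 | iter idx=4: | delta := 18 | iter pos=0: | delta := 19 | iter pos=1: | delta := 20 | iter idx=5: | delta := 22 | iter pos=0: | delta := 23 | iter pos=1: | delta := 24 | result := 4 | result 3; agreement on 3.
Across all 64 domain points the two functions coincide.
verdict: equivalent


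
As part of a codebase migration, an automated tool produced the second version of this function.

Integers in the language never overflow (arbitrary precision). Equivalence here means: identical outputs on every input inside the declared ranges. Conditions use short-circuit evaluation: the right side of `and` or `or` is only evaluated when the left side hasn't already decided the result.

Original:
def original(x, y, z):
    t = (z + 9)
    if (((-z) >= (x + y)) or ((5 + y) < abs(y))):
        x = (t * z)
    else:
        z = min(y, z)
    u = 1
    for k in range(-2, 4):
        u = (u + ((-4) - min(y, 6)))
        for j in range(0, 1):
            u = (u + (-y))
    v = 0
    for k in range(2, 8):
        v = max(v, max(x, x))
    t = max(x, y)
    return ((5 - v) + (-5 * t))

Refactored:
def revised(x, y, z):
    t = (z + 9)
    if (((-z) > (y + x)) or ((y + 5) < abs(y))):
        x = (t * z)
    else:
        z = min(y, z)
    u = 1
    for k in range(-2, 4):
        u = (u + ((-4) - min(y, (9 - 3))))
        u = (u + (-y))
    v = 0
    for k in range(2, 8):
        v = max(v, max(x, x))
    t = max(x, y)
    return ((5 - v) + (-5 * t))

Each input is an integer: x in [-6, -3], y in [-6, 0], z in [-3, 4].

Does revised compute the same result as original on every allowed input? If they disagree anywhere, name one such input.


Not equivalent: x=-4, y=0, z=4 separates them (-307 vs 5).
original: t becomes 13; next (((-z) >= (x + y)) or ((5 + y) < abs(y))) evaluates to true; next x becomes 52; next u becomes 1; next at k=-2:; next u becomes -3; next at j=0:; next u becomes -3; next at k=-1:; next u becomes -7; next at j=0:; next u becomes -7; next at k=0:; next u becomes -11; next at j=0:; next u becomes -11; next at k=1:; next u becomes -15; next at j=0:; next u becomes -15; next at k=2:; next u becomes -19; next at j=0:; next u becomes -19; next at k=3:; next u becomes -23; next at j=0:; next u becomes -23; next v becomes 0; next at k=2:; next v becomes 52; next at k=3:; next v becomes 52; next at k=4:; next v becomes 52; next at k=5:; next v becomes 52; next at k=6:; next v becomes 52; next at k=7:; next v becomes 52; next t becomes 52; next final value -307
revised: t becomes 13; next (((-z) > (y + x)) or ((y + 5) < abs(y))) evaluates to false; next z becomes 0; next u becomes 1; next at k=-2:; next u becomes -3; next u becomes -3; next at k=-1:; next u becomes -7; next u becomes -7; next at k=0:; next u becomes -11; next u becomes -11; next at k=1:; next u becomes -15; next u becomes -15; next at k=2:; next u becomes -19; next u becomes -19; next at k=3:; next u becomes -23; next u becomes -23; next v becomes 0; next at k=2:; next v becomes 0; next at k=3:; next v becomes 0; next at k=4:; next v becomes 0; next at k=5:; next v becomes 0; next at k=6:; next v becomes 0; next at k=7:; next v becomes 0; next t becomes 0; next final value 5
verdict: not equivalent; witness: x=-4, y=0, z=4


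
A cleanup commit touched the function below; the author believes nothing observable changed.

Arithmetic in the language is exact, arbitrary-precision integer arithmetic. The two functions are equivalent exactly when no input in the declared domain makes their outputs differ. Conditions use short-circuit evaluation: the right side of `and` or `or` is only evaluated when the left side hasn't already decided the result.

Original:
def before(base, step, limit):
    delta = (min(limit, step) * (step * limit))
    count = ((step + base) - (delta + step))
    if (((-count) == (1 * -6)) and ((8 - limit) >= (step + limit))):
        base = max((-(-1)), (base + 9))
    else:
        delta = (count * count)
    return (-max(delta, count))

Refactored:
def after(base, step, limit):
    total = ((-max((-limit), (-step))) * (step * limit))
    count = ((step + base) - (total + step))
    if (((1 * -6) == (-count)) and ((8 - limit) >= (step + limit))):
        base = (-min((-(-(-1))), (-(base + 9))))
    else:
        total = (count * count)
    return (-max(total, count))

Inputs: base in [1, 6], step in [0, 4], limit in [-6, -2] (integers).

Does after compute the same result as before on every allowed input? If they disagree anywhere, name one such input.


Behavior is preserved: although local variable names differ, the outputs never diverge.
As a probe, take base=4, step=4, limit=-2: before runs delta = 16; count = -12; (((-count) == (1 * -6)) and ((8 - limit) >= (step + limit))) -> false; delta = 144; return -144; after runs total = 16; count = -12; (((1 * -6) == (-count)) and ((8 - limit) >= (step + limit))) -> false; total = 144; return -144; both end at -144.
Across all 150 domain points the two functions coincide.
verdict: equivalent


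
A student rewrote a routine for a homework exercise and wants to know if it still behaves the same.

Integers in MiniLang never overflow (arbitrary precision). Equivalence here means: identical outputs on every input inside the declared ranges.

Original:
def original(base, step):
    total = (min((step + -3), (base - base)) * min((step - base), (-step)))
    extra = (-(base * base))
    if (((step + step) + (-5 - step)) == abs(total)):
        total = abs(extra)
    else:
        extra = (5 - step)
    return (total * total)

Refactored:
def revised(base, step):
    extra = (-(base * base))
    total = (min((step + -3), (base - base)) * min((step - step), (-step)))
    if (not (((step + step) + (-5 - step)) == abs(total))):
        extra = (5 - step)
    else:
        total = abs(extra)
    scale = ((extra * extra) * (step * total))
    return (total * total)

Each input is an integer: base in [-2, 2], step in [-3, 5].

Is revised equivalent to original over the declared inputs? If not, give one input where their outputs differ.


Take base=-2, step=-3.
original: total=6, then extra=-4, then (((step + step) + (-5 - step)) == abs(total)) is false, then extra=8, then returns 36
revised: extra=-4, then total=0, then (not (((step + step) + (-5 - step)) == abs(total))) is true, then extra=8, then scale=0, then returns 0
36 vs 0 — the two versions disagree here.
verdict: not equivalent; witness: base=-2, step=-3


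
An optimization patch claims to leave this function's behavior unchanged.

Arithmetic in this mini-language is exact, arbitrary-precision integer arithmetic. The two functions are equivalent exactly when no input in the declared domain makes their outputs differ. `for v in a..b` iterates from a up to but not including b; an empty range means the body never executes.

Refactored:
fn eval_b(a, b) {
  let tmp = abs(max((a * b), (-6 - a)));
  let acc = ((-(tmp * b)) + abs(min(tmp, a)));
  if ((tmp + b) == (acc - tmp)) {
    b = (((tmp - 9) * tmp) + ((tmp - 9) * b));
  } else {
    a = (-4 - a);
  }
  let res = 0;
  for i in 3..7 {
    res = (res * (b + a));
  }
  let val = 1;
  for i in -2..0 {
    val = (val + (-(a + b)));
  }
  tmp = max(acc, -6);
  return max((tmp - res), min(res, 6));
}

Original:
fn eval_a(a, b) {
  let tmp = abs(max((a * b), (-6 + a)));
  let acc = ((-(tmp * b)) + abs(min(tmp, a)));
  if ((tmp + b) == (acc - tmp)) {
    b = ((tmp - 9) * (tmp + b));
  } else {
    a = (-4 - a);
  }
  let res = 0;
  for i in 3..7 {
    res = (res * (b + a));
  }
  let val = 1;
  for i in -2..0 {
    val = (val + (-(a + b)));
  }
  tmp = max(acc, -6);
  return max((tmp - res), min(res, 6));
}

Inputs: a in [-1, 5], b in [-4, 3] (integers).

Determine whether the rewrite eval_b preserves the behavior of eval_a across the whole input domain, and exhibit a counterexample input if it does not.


On input a=2, b=-4, eval_a returns 18 while eval_b returns 34.
verdict: not equivalent; witness: a=2, b=-4


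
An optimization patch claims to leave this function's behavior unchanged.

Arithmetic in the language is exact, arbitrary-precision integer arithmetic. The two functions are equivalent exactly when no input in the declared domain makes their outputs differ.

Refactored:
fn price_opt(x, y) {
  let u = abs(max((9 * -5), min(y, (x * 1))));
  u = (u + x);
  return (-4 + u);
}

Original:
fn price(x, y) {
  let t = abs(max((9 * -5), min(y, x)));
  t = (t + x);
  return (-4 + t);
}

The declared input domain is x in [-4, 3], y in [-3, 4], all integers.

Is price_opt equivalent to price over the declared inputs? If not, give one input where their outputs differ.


This is a faithful refactor — arithmetic usage differs, plus local variable names differ, plus constant usage differs, but the computed results match everywhere.
Spot check at x=3, y=3 — price: t = 3; t = 6; return 2. price_opt: u = 3; u = 6; return 2. Both give 2.
Across all 64 domain points the two functions coincide.
verdict: equivalent


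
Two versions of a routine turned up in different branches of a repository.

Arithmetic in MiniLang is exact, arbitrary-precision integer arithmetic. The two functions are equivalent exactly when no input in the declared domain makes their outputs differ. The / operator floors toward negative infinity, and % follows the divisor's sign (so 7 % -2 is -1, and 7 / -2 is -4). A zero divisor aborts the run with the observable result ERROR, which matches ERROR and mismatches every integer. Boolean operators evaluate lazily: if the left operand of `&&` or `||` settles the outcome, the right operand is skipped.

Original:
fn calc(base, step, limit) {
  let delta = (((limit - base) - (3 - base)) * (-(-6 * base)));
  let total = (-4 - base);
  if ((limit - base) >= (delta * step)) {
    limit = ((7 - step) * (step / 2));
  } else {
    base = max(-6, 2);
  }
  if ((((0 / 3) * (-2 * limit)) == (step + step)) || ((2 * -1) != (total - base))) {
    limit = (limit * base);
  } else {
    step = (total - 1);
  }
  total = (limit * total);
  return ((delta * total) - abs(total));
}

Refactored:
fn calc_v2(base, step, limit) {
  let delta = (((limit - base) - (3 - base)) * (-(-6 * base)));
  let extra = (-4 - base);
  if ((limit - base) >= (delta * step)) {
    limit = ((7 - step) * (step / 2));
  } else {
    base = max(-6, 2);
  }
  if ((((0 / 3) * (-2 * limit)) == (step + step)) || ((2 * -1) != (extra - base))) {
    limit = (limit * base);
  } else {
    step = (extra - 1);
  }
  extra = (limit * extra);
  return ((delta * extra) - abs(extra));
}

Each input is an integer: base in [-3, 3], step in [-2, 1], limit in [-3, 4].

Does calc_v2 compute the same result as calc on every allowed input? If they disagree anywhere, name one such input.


Although local variable names differ, 224/224 inputs agree.
verdict: equivalent
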